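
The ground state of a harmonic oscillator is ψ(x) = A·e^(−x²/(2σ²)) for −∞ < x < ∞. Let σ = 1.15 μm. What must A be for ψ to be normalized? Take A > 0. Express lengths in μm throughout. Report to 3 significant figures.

Require ∫ |ψ|² dx = 1 over the whole domain.
The integral (without the A² prefactor) comes out to √(π)·σ.
Setting this equal to 1 gives A² = 1/(√(π)·σ).
Substituting σ = 1.15 gives A² = 0.4906, so A = 0.7004.

A ≈ 0.700 μm^(-1/2)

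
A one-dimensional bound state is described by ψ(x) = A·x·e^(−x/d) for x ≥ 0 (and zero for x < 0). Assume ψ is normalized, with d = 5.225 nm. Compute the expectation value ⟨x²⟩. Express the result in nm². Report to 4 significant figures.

⟨x^2⟩ ≈ 81.90 nm^2

The expectation value is the |ψ|²-weighted average of x^2: ∫ x^2|ψ|² dx.
Using ∫₀^∞ xⁿ e^(−αx) dx = n!/αⁿ⁺¹, since the A² factors cancel between numerator and denominator, ⟨x²⟩ = 3·d^2.
With d = 5.225, ⟨x^2⟩ = 81.902.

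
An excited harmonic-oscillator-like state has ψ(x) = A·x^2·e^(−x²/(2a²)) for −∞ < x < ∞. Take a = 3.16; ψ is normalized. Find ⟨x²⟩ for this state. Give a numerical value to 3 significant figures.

The expectation value is the |ψ|²-weighted average of x^2: ∫ x^2|ψ|² dx.
Evaluating both integrals, ⟨x²⟩ = 5·a^2/2.
With a = 3.16, ⟨x^2⟩ = 24.96.

⟨x^2⟩ ≈ 25.0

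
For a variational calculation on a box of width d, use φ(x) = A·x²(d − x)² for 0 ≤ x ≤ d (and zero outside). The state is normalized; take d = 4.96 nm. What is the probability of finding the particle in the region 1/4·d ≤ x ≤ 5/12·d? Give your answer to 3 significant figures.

|φ|² is the probability density, so P = ∫_{1/4·d}^{5/12·d} |φ|² dx.
The normalization integral ∫|φ|²dx over the whole domain equals d^9/630·A², and A² cancels in the ratio.
In terms of u = x/d (A² and the length scale cancel between numerator and denominator), P = [∫_{1/4}^{5/12} u^4·(1 - u)^4 du] / [∫_{0}^{1} u^4·(1 - u)^4 du].
With ∫ u^4·(1 - u)^4 du = u^5·(70·u^4 - 315·u^3 + 540·u^2 - 420·u + 126)/630 + C, the region integral is ≈ 0.00040223 and the full one is 1/630.
Taking the ratio, P = 0.2534.

P ≈ 0.253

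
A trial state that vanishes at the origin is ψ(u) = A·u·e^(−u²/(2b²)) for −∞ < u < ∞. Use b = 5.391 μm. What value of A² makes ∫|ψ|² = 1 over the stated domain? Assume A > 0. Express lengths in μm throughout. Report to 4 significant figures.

A^2 ≈ 0.007202 μm^(-3)

Normalization requires ∫|ψ|² du = 1, integrated from −∞ to ∞.
Differentiating ∫e^(−αu²) du = √(π/α) under α to get the higher moments, carrying out the integral gives A² · √(π)·b^3/2.
With b = 5.391: A² = 0.0072019 and A = 0.084864.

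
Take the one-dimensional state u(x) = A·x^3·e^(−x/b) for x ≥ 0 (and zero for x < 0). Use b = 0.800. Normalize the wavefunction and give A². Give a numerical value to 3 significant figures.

We need A² ∫|f|² dx = 1, taking the integral from 0 to ∞.
With u = A·x^3·e^(−x/b), the integral evaluates to A²·[45·b^7/8].
Setting this equal to 1 gives A² = 1/(45·b^7/8).
With b = 0.800: A² = 0.8477 and A = 0.9207.

A^2 ≈ 0.848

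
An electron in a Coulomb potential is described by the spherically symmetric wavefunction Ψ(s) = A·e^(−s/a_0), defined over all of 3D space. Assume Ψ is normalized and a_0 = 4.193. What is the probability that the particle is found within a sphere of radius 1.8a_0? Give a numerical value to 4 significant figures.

P = ∫ |Ψ|² 4πs² ds over s ≤ 1.8a_0.
The full normalization integral is A²·[π·a_0^3] = 1, fixing A².
Let u = s/a_0; then A², 4π and the length scale all cancel, so P = ∫_{0}^{1.8} u^2·e^(-2·u) du ÷ ∫_{0}^{∞} u^2·e^(-2·u) du.
An antiderivative of u^2·e^(-2·u) is -(2·u^2 + 2·u + 1)·e^(-2·u)/4; evaluating from 0 to 1.8 gives 1/4 - 277·e^(-18/5)/100, while the full integral is 1/4.
This evaluates to P = 0.69725.

P ≈ 0.6973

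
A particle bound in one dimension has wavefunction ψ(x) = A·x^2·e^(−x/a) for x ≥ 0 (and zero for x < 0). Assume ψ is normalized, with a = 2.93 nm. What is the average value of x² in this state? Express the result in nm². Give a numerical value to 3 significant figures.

⟨x^2⟩ ≈ 64.4 nm^2

By definition ⟨x²⟩ = ∫ x^2 |ψ(x)|² dx.
Evaluating both integrals, ⟨x²⟩ = 15·a^2/2.
Putting a = 2.93 gives 64.39.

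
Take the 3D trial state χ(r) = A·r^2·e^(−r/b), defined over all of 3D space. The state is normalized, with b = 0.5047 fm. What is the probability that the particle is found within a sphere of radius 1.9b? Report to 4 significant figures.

With dV = 4πr²dr, the probability is ∫|χ|² dV over r ≤ 1.9b.
A² is fixed by ∫₀^∞ 4πr²|χ|² dr = 1, i.e. A² = (45·π·b^7/2)^(−1).
Let u = r/b; then A², 4π and the length scale all cancel, so P = ∫_{0}^{1.9} u^6·e^(-2·u) du ÷ ∫_{0}^{∞} u^6·e^(-2·u) du.
With ∫ u^6·e^(-2·u) du = -(4·u^6 + 12·u^5 + 30·u^4 + 60·u^3 + 90·u^2 + 90·u + 45)·e^(-2·u)/8 + C, the region integral is ≈ 0.511270 and the full one is 45/8.
The region integral divided by the full integral gives P = 0.090892.

P ≈ 0.09089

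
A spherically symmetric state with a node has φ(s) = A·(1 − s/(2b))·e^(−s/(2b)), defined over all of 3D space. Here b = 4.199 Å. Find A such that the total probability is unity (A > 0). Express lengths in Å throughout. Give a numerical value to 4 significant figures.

A ≈ 0.02318 Å^(-3/2)

We need A² ∫|f|² 4πs² ds = 1, taking the integral from 0 to ∞.
∫|φ|² 4πs² ds = A²·(8·π·b^3).
Hence A² = 1/[8·π·b^3].
Plugging in b = 4.199 yields A = 0.023183.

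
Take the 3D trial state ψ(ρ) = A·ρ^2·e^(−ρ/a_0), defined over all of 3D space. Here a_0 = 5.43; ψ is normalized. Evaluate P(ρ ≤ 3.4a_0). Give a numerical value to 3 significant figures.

With dV = 4πρ²dρ, the probability is ∫|ψ|² dV over ρ ≤ 3.4a_0.
Normalization gives A² = 1/(45·π·a_0^7/2).
Substituting u = ρ/a_0, A², 4π and the length scale all cancel in the ratio: P = ∫_{0}^{3.4} u^6·e^(-2·u) du / ∫_{0}^{∞} u^6·e^(-2·u) du.
An antiderivative of u^6·e^(-2·u) is -(4·u^6 + 12·u^5 + 30·u^4 + 60·u^3 + 90·u^2 + 90·u + 45)·e^(-2·u)/8; evaluating from 0 to 3.4 gives ≈ 2.9255, while the full integral is 45/8.
Taking the ratio yields P = 0.5201.

P ≈ 0.520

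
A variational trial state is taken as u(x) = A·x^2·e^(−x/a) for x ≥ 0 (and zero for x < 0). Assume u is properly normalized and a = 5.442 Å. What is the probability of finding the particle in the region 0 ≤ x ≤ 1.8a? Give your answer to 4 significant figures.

P ≈ 0.2936

P = ∫_{0}^{1.8a} |u(x)|² dx.
With A² fixed by ∫|u|² = 1, i.e. A² = (3·a^5/4)^(−1), substitute and integrate.
Let t = x/a; then A² and the length scale cancel, so P = ∫_{0}^{1.8} t^4·e^(-2·t) dt ÷ ∫_{0}^{∞} t^4·e^(-2·t) dt.
An antiderivative of t^4·e^(-2·t) is -(t^4/2 + t^3 + 3·t^2/2 + 3·t/2 + 3/4)·e^(-2·t); evaluating from 0 to 1.8 gives ≈ 0.220171, while the full integral is 3/4.
Evaluating gives P = 0.29356.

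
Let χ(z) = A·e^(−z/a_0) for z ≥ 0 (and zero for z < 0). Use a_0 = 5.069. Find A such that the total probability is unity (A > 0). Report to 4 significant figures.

Require ∫ |χ|² dz = 1 over the whole domain.
With ∫₀^∞ z^0 e^(−αz) dz = 0!/α^1, ∫|χ|² dz = A²·(a_0/2).
So A² = (a_0/2)^(−1).
Substituting a_0 = 5.069 gives A² = 0.39456, so A = 0.62814.

A ≈ 0.6281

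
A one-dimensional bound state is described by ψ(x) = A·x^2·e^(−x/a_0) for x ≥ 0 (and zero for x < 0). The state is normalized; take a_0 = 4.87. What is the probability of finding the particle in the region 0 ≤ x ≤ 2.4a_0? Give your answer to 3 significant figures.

P ≈ 0.524

The probability is P = ∫ |ψ|² dx over [0, 2.4a_0].
With A² fixed by ∫|ψ|² = 1, i.e. A² = (3·a_0^5/4)^(−1), substitute and integrate.
Let u = x/a_0; then A² and the length scale cancel, so P = ∫_{0}^{2.4} u^4·e^(-2·u) du ÷ ∫_{0}^{∞} u^4·e^(-2·u) du.
Using ∫ u^4·e^(-2·u) du = -(u^4/2 + u^3 + 3·u^2/2 + 3·u/2 + 3/4)·e^(-2·u), the numerator is ≈ 0.39281 and the denominator is 3/4.
Evaluating gives P = 0.5237.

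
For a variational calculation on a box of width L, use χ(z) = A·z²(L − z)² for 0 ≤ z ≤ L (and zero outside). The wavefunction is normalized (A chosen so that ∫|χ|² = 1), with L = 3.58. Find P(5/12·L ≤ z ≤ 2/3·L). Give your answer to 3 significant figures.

P ≈ 0.553

The probability is P = ∫ |χ|² dz over [5/12·L, 2/3·L].
Since A² = 1/(L^9/630), this is the region integral divided by the full normalization integral.
In terms of u = z/L (A² and the length scale cancel between numerator and denominator), P = [∫_{5/12}^{2/3} u^4·(1 - u)^4 du] / [∫_{0}^{1} u^4·(1 - u)^4 du].
Using ∫ u^4·(1 - u)^4 du = u^5·(70·u^4 - 315·u^3 + 540·u^2 - 420·u + 126)/630, the numerator is ≈ 0.00087750 and the denominator is 1/630.
This works out to P = 0.5528.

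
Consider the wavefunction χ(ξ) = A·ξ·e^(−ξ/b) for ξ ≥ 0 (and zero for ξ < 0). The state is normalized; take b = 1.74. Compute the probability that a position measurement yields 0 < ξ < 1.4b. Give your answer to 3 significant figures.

P ≈ 0.531

|χ|² is the probability density, so P = ∫_{0}^{1.4b} |χ|² dξ.
The normalization integral ∫|χ|²dξ over the whole domain equals b^3/4·A², and A² cancels in the ratio.
In terms of u = ξ/b (A² and the length scale cancel between numerator and denominator), P = [∫_{0}^{1.4} u^2·e^(-2·u) du] / [∫_{0}^{∞} u^2·e^(-2·u) du].
An antiderivative of u^2·e^(-2·u) is -(2·u^2 + 2·u + 1)·e^(-2·u)/4; evaluating from 0 to 1.4 gives 1/4 - 193·e^(-14/5)/100, while the full integral is 1/4.
Evaluating gives P = 0.5305.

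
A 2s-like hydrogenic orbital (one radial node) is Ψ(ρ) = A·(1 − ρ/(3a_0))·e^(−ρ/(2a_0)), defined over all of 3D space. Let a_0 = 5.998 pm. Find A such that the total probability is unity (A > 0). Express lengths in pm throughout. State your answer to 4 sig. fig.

A ≈ 0.02352 pm^(-3/2)

We need A² ∫|f|² 4πρ² dρ = 1, taking the integral from 0 to ∞.
The angular integral contributes 4π, leaving ∫₀^∞ ρ²|Ψ|² dρ.
With ∫₀^∞ ρ^4 e^(−αρ) dρ = 4!/α^5, with Ψ = A·(1 − ρ/(3a_0))·e^(−ρ/(2a_0)), the integral evaluates to A²·[8·π·a_0^3/3].
Setting this equal to 1 gives A² = 1/(8·π·a_0^3/3).
With a_0 = 5.998: A² = 0.00055317 and A = 0.023520.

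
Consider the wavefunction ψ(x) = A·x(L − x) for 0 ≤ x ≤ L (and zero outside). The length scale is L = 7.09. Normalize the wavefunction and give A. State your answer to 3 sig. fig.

A ≈ 0.0409

Normalization requires ∫|ψ|² dx = 1, integrated from 0 to L.
Expanding the polynomial and integrating term by term, the integral (without the A² prefactor) comes out to L^5/30.
Plugging in L = 7.09 yields A = 0.04092.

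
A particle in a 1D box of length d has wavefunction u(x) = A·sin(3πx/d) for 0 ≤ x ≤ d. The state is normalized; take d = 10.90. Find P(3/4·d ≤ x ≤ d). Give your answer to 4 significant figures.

P ≈ 0.3031

P = ∫_{3/4·d}^{d} |u(x)|² dx.
With A² fixed by ∫|u|² = 1, i.e. A² = (d/2)^(−1), substitute and integrate.
In terms of t = x/d (A² and the length scale cancel between numerator and denominator), P = [∫_{3/4}^{1} sin(3·π·t)^2 dt] / [∫_{0}^{1} sin(3·π·t)^2 dt].
Using ∫ sin(3·π·t)^2 dt = t/2 - sin(6·π·t)/(12·π), the numerator is 1/(12·π) + 1/8 and the denominator is 1/2.
This works out to P = (2 + 3·π)/(12·π).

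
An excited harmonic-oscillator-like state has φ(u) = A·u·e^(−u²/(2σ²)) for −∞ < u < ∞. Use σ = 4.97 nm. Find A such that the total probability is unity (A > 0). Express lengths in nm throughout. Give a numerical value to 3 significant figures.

Normalization requires ∫|φ|² du = 1, integrated from −∞ to ∞.
Carrying out the integral gives A² · √(π)·σ^3/2.
So A² = (√(π)·σ^3/2)^(−1).
Substituting σ = 4.97 gives A² = 0.009191, so A = 0.09587.

A ≈ 0.0959 nm^(-3/2)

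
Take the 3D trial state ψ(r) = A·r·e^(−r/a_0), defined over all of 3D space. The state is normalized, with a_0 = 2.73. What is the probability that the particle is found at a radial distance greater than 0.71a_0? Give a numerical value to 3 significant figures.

P ≈ 0.985

Integrate the radial probability density 4πr²|ψ|² over r > 0.71a_0.
A² is fixed by ∫₀^∞ 4πr²|ψ|² dr = 1, i.e. A² = (3·π·a_0^5)^(−1).
Let u = r/a_0; then A², 4π and the length scale all cancel, so P = ∫_{0.71}^{∞} u^4·e^(-2·u) du ÷ ∫_{0}^{∞} u^4·e^(-2·u) du.
Using ∫ u^4·e^(-2·u) du = -(u^4/2 + u^3 + 3·u^2/2 + 3·u/2 + 3/4)·e^(-2·u), the numerator is ≈ 0.73871 and the denominator is 3/4.
The region integral divided by the full integral gives P = 0.9849.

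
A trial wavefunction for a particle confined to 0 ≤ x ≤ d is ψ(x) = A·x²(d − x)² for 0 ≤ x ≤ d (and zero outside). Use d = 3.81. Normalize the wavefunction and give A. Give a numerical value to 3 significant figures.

We need A² ∫|f|² dx = 1, taking the integral from 0 to d.
∫|ψ|² dx = A²·(d^9/630).
Hence A² = 1/[d^9/630].
With d = 3.81: A² = 0.003724 and A = 0.06103.

A ≈ 0.0610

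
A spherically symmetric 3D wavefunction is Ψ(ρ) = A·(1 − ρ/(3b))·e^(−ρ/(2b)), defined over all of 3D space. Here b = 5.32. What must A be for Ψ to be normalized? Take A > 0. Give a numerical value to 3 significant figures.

The normalization condition is ∫|Ψ|² 4πρ² dρ = 1 from 0 to ∞.
(Spherical symmetry: dV = 4πρ² dρ.)
With Ψ = A·(1 − ρ/(3b))·e^(−ρ/(2b)), the integral evaluates to A²·[8·π·b^3/3].
Hence A² = 1/[8·π·b^3/3].
Substituting b = 5.32 gives A² = 0.0007928, so A = 0.02816.

A ≈ 0.0282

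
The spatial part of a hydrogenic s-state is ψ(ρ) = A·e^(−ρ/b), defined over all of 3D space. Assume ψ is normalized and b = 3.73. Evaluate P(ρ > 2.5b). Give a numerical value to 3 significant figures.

P ≈ 0.125

With dV = 4πρ²dρ, the probability is ∫|ψ|² dV over ρ > 2.5b.
A² is fixed by ∫₀^∞ 4πρ²|ψ|² dρ = 1, i.e. A² = (π·b^3)^(−1).
Substituting u = ρ/b, A², 4π and the length scale all cancel in the ratio: P = ∫_{2.5}^{∞} u^2·e^(-2·u) du / ∫_{0}^{∞} u^2·e^(-2·u) du.
With ∫ u^2·e^(-2·u) du = -(2·u^2 + 2·u + 1)·e^(-2·u)/4 + C, the region integral is 37·e^(-5)/8 and the full one is 1/4.
This evaluates to P = 0.1247.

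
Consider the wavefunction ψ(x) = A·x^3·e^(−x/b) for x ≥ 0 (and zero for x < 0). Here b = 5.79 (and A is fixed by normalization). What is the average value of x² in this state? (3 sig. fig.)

By definition ⟨x²⟩ = ∫ x^2 |ψ(x)|² dx.
With ∫₀^∞ x^8 e^(−αx) dx = 8!/α^9, the ratio of the moment integral to the normalization integral gives ⟨x²⟩ = 14·b^2.
Putting b = 5.79 gives 469.3.

⟨x^2⟩ ≈ 469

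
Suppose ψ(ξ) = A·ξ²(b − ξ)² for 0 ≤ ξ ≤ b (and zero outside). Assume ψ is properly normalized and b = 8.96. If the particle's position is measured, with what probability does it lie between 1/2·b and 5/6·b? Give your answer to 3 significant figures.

P ≈ 0.491

P = ∫_{1/2·b}^{5/6·b} |ψ(ξ)|² dξ.
Since A² = 1/(b^9/630), this is the region integral divided by the full normalization integral.
Substituting u = ξ/b, A² and the length scale cancel in the ratio: P = ∫_{1/2}^{5/6} u^4·(1 - u)^4 du / ∫_{0}^{1} u^4·(1 - u)^4 du.
An antiderivative of u^4·(1 - u)^4 is u^5·(70·u^4 - 315·u^3 + 540·u^2 - 420·u + 126)/630; evaluating from 1/2 to 5/6 gives ≈ 0.00077944, while the full integral is 1/630.
This works out to P = 0.4910.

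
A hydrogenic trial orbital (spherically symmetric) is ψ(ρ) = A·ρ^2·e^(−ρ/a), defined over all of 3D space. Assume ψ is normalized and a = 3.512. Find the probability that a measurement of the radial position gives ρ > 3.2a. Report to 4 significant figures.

P ≈ 0.5423

Integrate the radial probability density 4πρ²|ψ|² over ρ > 3.2a.
A² is fixed by ∫₀^∞ 4πρ²|ψ|² dρ = 1, i.e. A² = (45·π·a^7/2)^(−1).
Substituting u = ρ/a, A², 4π and the length scale all cancel in the ratio: P = ∫_{3.2}^{∞} u^6·e^(-2·u) du / ∫_{0}^{∞} u^6·e^(-2·u) du.
An antiderivative of u^6·e^(-2·u) is -(4·u^6 + 12·u^5 + 30·u^4 + 60·u^3 + 90·u^2 + 90·u + 45)·e^(-2·u)/8; evaluating from 3.2 to ∞ gives ≈ 3.05060, while the full integral is 45/8.
Taking the ratio yields P = 0.54233.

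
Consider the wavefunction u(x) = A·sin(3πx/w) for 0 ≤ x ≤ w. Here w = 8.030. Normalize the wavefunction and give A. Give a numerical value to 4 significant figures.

A ≈ 0.4991

The normalization condition is ∫|u|² dx = 1 from 0 to w.
Using sin²θ = (1 − cos 2θ)/2, carrying out the integral gives A² · w/2.
With w = 8.030: A² = 0.24907 and A = 0.49907.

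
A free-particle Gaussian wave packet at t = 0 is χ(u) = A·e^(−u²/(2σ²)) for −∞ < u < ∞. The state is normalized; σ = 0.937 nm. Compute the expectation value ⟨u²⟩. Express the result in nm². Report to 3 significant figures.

⟨u^2⟩ ≈ 0.439 nm^2

The expectation value is the |χ|²-weighted average of u^2: ∫ u^2|χ|² du.
Since the A² factors cancel between numerator and denominator, ⟨u²⟩ = σ^2/2.
Putting σ = 0.937 gives 0.4390.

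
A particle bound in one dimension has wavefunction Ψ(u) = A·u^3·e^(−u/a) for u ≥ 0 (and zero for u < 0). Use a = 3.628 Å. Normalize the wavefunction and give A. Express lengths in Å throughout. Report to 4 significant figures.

A ≈ 0.004636 Å^(-7/2)

We need A² ∫|f|² du = 1, taking the integral from 0 to ∞.
The integral (without the A² prefactor) comes out to 45·a^7/8.
Setting this equal to 1 gives A² = 1/(45·a^7/8).
With a = 3.628: A² = 0.000021489 and A = 0.0046356.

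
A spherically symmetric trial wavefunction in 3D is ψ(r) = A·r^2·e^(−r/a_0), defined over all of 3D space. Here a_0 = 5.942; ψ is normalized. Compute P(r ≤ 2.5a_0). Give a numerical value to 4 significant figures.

Integrate the radial probability density 4πr²|ψ|² over r ≤ 2.5a_0.
The full normalization integral is A²·[45·π·a_0^7/2] = 1, fixing A².
Substituting u = r/a_0, A², 4π and the length scale all cancel in the ratio: P = ∫_{0}^{2.5} u^6·e^(-2·u) du / ∫_{0}^{∞} u^6·e^(-2·u) du.
Using ∫ u^6·e^(-2·u) du = -(4·u^6 + 12·u^5 + 30·u^4 + 60·u^3 + 90·u^2 + 90·u + 45)·e^(-2·u)/8, the numerator is ≈ 1.33772 and the denominator is 45/8.
Taking the ratio yields P = 0.23782.

P ≈ 0.2378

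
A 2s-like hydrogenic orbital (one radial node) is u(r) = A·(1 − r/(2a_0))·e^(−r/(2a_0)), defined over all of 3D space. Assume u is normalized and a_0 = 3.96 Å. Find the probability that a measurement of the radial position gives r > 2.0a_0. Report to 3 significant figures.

P ≈ 0.947

P = ∫ |u|² 4πr² dr over r > 2.0a_0.
A² is fixed by ∫₀^∞ 4πr²|u|² dr = 1, i.e. A² = (8·π·a_0^3)^(−1).
In terms of t = r/a_0 (A², 4π and the length scale all cancel between numerator and denominator), P = [∫_{2.0}^{∞} t^2·(1 - t/2)^2·e^(-t) dt] / [∫_{0}^{∞} t^2·(1 - t/2)^2·e^(-t) dt].
With ∫ t^2·(1 - t/2)^2·e^(-t) dt = -(t^4/4 + t^2 + 2·t + 2)·e^(-t) + C, the region integral is 14·e^(-2) and the full one is 2.
The region integral divided by the full integral gives P = 0.9473.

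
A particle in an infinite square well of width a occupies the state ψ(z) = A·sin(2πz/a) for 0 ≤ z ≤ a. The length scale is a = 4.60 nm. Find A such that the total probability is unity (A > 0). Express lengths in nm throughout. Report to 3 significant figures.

The normalization condition is ∫|ψ|² dz = 1 from 0 to a.
The integral (without the A² prefactor) comes out to a/2.
Substituting a = 4.60 gives A² = 0.4348, so A = 0.6594.

A ≈ 0.659 nm^(-1/2)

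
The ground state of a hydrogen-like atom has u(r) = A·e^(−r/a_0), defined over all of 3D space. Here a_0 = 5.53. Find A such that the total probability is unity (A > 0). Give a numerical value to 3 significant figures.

A ≈ 0.0434

We need A² ∫|f|² 4πr² dr = 1, taking the integral from 0 to ∞.
(Spherical symmetry: dV = 4πr² dr.)
The integral (without the A² prefactor) comes out to π·a_0^3.
So A² = (π·a_0^3)^(−1).
With a_0 = 5.53: A² = 0.001882 and A = 0.04338.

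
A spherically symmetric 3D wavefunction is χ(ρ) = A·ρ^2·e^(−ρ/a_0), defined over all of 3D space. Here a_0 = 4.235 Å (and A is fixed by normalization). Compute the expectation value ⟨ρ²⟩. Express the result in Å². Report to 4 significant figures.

By definition ⟨ρ²⟩ = ∫ ρ^2 |χ(ρ)|² 4πρ² dρ.
Evaluating both integrals, ⟨ρ²⟩ = 14·a_0^2.
Putting a_0 = 4.235 gives 251.09.

⟨ρ^2⟩ ≈ 251.1 Å^2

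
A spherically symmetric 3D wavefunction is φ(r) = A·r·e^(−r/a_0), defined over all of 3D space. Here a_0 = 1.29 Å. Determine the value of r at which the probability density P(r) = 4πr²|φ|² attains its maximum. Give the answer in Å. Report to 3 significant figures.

r ≈ 2.58 Å

Set d/dr [P(r) = 4πr²|φ|²] = 0 and solve for r > 0.
Solving yields r = 2·a_0.
With a_0 = 1.29, the most probable radial distance is 2.580 Å.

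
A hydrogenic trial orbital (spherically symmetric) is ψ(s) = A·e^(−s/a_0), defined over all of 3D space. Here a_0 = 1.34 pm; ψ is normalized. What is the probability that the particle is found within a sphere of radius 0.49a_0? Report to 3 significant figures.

P ≈ 0.0767

Integrate the radial probability density 4πs²|ψ|² over s ≤ 0.49a_0.
The full normalization integral is A²·[π·a_0^3] = 1, fixing A².
Substituting u = s/a_0, A², 4π and the length scale all cancel in the ratio: P = ∫_{0}^{0.49} u^2·e^(-2·u) du / ∫_{0}^{∞} u^2·e^(-2·u) du.
An antiderivative of u^2·e^(-2·u) is -(2·u^2 + 2·u + 1)·e^(-2·u)/4; evaluating from 0 to 0.49 gives ≈ 0.019165, while the full integral is 1/4.
The region integral divided by the full integral gives P = 0.07666.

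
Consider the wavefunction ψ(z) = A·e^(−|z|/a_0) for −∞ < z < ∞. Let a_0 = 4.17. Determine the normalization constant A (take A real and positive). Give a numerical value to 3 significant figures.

A ≈ 0.490

Normalization requires ∫|ψ|² dz = 1, integrated from −∞ to ∞.
With ∫₀^∞ z^0 e^(−αz) dz = 0!/α^1, carrying out the integral gives A² · a_0.
Plugging in a_0 = 4.17 yields A = 0.4897.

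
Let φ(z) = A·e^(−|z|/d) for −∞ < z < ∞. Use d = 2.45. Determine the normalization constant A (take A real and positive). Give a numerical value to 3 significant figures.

A ≈ 0.639

Require ∫ |φ|² dz = 1 over the whole domain.
Using ∫₀^∞ zⁿ e^(−αz) dz = n!/αⁿ⁺¹, carrying out the integral gives A² · d.
So A² = (d)^(−1).
With d = 2.45: A² = 0.4082 and A = 0.6389.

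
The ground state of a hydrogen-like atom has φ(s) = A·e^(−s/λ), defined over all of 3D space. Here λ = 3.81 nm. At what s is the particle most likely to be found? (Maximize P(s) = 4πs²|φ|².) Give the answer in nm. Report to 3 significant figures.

s ≈ 3.81 nm

Set d/ds [P(s) = 4πs²|φ|²] = 0 and solve for s > 0.
Solving yields s = λ.
With λ = 3.81, the most probable radial distance is 3.810 nm.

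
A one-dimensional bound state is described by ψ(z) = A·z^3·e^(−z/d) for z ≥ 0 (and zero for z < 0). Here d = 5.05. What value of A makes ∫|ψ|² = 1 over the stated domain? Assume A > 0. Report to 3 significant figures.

We need A² ∫|f|² dz = 1, taking the integral from 0 to ∞.
Using ∫₀^∞ zⁿ e^(−αz) dz = n!/αⁿ⁺¹, carrying out the integral gives A² · 45·d^7/8.
So A² = (45·d^7/8)^(−1).
Substituting d = 5.05 gives A² = 0.000002122, so A = 0.001457.

A ≈ 0.00146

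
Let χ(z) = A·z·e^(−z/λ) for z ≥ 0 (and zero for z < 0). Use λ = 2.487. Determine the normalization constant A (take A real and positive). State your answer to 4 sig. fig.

Require ∫ |χ|² dz = 1 over the whole domain.
The integral (without the A² prefactor) comes out to λ^3/4.
Hence A² = 1/[λ^3/4].
Plugging in λ = 2.487 yields A = 0.50994.

A ≈ 0.5099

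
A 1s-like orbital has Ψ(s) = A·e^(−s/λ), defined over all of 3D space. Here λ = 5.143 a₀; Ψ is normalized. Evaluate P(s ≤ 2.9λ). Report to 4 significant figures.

P ≈ 0.9285

P = ∫ |Ψ|² 4πs² ds over s ≤ 2.9λ.
Normalization gives A² = 1/(π·λ^3).
Let u = s/λ; then A², 4π and the length scale all cancel, so P = ∫_{0}^{2.9} u^2·e^(-2·u) du ÷ ∫_{0}^{∞} u^2·e^(-2·u) du.
Using ∫ u^2·e^(-2·u) du = -(2·u^2 + 2·u + 1)·e^(-2·u)/4, the numerator is 1/4 - 1181·e^(-29/5)/200 and the denominator is 1/4.
This evaluates to P = 0.92849.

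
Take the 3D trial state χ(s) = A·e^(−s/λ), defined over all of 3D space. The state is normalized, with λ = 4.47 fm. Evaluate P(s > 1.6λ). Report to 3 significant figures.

P = ∫ |χ|² 4πs² ds over s > 1.6λ.
A² is fixed by ∫₀^∞ 4πs²|χ|² ds = 1, i.e. A² = (π·λ^3)^(−1).
In terms of u = s/λ (A², 4π and the length scale all cancel between numerator and denominator), P = [∫_{1.6}^{∞} u^2·e^(-2·u) du] / [∫_{0}^{∞} u^2·e^(-2·u) du].
An antiderivative of u^2·e^(-2·u) is -(2·u^2 + 2·u + 1)·e^(-2·u)/4; evaluating from 1.6 to ∞ gives 233·e^(-16/5)/100, while the full integral is 1/4.
Taking the ratio yields P = 0.3799.

P ≈ 0.380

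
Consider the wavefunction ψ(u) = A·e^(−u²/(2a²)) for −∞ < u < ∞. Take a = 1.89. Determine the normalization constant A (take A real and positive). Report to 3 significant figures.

A ≈ 0.546

The normalization condition is ∫|ψ|² du = 1 from −∞ to ∞.
∫|ψ|² du = A²·(√(π)·a).
Hence A² = 1/[√(π)·a].
Plugging in a = 1.89 yields A = 0.5464.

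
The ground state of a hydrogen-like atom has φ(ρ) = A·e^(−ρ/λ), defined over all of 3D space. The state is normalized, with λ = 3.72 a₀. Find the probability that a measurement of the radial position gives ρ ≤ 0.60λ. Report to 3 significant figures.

P = ∫ |φ|² 4πρ² dρ over ρ ≤ 0.60λ.
Normalization gives A² = 1/(π·λ^3).
Substituting u = ρ/λ, A², 4π and the length scale all cancel in the ratio: P = ∫_{0}^{0.60} u^2·e^(-2·u) du / ∫_{0}^{∞} u^2·e^(-2·u) du.
An antiderivative of u^2·e^(-2·u) is -(2·u^2 + 2·u + 1)·e^(-2·u)/4; evaluating from 0 to 0.60 gives 1/4 - 73·e^(-6/5)/100, while the full integral is 1/4.
This evaluates to P = 0.1205.

P ≈ 0.121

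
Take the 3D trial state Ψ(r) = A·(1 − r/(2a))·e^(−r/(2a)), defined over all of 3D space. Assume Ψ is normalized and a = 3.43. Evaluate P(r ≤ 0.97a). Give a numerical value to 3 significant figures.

P = ∫ |Ψ|² 4πr² dr over r ≤ 0.97a.
Normalization gives A² = 1/(8·π·a^3).
Substituting u = r/a, A², 4π and the length scale all cancel in the ratio: P = ∫_{0}^{0.97} u^2·(1 - u/2)^2·e^(-u) du / ∫_{0}^{∞} u^2·(1 - u/2)^2·e^(-u) du.
An antiderivative of u^2·(1 - u/2)^2·e^(-u) is -(u^4/4 + u^2 + 2·u + 2)·e^(-u); evaluating from 0 to 0.97 gives ≈ 0.065834, while the full integral is 2.
The region integral divided by the full integral gives P = 0.03292.

P ≈ 0.0329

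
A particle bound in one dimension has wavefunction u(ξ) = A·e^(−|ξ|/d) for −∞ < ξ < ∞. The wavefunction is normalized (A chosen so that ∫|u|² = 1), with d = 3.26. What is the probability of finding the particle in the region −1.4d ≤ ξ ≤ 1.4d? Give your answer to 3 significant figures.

P ≈ 0.939

The probability is P = ∫ |u|² dξ over [−1.4d, 1.4d].
The normalization integral ∫|u|²dξ over the whole domain equals d·A², and A² cancels in the ratio.
By symmetry take twice the ξ ≥ 0 contribution in numerator and denominator; the 2's cancel. Let t = ξ/d; then A² and the length scale cancel, so P = ∫_{0}^{1.4} e^(-2·t) dt ÷ ∫_{0}^{∞} e^(-2·t) dt.
With ∫ e^(-2·t) dt = -e^(-2·t)/2 + C, the region integral is 1/2 - e^(-14/5)/2 and the full one is 1/2.
Taking the ratio, P = 0.9392.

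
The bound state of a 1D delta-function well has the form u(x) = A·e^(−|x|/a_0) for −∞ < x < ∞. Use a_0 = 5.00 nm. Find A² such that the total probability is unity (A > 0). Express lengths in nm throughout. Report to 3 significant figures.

We need A² ∫|f|² dx = 1, taking the integral from −∞ to ∞.
With u = A·e^(−|x|/a_0), the integral evaluates to A²·[a_0].
Plugging in a_0 = 5.00 yields A = 0.4472.

A^2 ≈ 0.200 nm^(-1)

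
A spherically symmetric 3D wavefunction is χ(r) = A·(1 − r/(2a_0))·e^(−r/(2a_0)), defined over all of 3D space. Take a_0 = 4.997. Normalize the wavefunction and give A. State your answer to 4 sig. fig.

Normalization requires ∫|χ|² 4πr² dr = 1, integrated from 0 to ∞.
In 3D with spherical symmetry the volume element is 4πr² dr.
With ∫₀^∞ r^4 e^(−αr) dr = 4!/α^5, carrying out the integral gives A² · 8·π·a_0^3.
Plugging in a_0 = 4.997 yields A = 0.017857.

A ≈ 0.01786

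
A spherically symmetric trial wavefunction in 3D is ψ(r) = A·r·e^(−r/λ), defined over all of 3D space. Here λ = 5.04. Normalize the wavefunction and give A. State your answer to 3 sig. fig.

Require ∫ |ψ|² 4πr² dr = 1 over the whole domain.
Using ∫₀^∞ rⁿ e^(−αr) dr = n!/αⁿ⁺¹, ∫|ψ|² 4πr² dr = A²·(3·π·λ^5).
So A² = (3·π·λ^5)^(−1).
With λ = 5.04: A² = 0.00003263 and A = 0.005712.

A ≈ 0.00571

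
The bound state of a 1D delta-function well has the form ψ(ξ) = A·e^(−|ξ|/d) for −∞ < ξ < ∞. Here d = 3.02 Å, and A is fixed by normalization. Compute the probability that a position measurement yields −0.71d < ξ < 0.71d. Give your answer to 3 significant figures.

P = ∫_{−0.71d}^{0.71d} |ψ(ξ)|² dξ.
The normalization integral ∫|ψ|²dξ over the whole domain equals d·A², and A² cancels in the ratio.
By symmetry take twice the ξ ≥ 0 contribution in numerator and denominator; the 2's cancel. Substituting u = ξ/d, A² and the length scale cancel in the ratio: P = ∫_{0}^{0.71} e^(-2·u) du / ∫_{0}^{∞} e^(-2·u) du.
With ∫ e^(-2·u) du = -e^(-2·u)/2 + C, the region integral is 1/2 - e^(-71/50)/2 and the full one is 1/2.
The result is P = 0.7583.

P ≈ 0.758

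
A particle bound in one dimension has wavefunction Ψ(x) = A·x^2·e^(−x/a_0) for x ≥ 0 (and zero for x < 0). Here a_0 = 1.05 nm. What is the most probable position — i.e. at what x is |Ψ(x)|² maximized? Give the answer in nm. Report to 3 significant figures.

x ≈ 2.10 nm

Set d/dx [|Ψ(x)|²] = 0 and solve for x > 0.
Solving yields x = 2·a_0.
With a_0 = 1.05, the most probable position is 2.100 nm.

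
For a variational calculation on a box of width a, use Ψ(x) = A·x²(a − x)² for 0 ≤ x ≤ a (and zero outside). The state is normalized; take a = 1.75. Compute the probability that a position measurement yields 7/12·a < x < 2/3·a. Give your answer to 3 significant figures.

P ≈ 0.157

The probability is P = ∫ |Ψ|² dx over [7/12·a, 2/3·a].
The normalization integral ∫|Ψ|²dx over the whole domain equals a^9/630·A², and A² cancels in the ratio.
In terms of u = x/a (A² and the length scale cancel between numerator and denominator), P = [∫_{7/12}^{2/3} u^4·(1 - u)^4 du] / [∫_{0}^{1} u^4·(1 - u)^4 du].
An antiderivative of u^4·(1 - u)^4 is u^5·(70·u^4 - 315·u^3 + 540·u^2 - 420·u + 126)/630; evaluating from 7/12 to 2/3 gives ≈ 0.00024997, while the full integral is 1/630.
The result is P = 0.1575.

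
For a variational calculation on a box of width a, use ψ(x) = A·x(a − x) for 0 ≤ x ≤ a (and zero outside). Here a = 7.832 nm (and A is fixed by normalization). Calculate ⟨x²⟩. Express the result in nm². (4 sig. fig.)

⟨x^2⟩ ≈ 17.53 nm^2

⟨x²⟩ = ∫ x^2 |ψ|² dx over the full domain.
Expanding the polynomial and integrating term by term, the ratio of the moment integral to the normalization integral gives ⟨x²⟩ = 2·a^2/7.
With a = 7.832, ⟨x^2⟩ = 17.526.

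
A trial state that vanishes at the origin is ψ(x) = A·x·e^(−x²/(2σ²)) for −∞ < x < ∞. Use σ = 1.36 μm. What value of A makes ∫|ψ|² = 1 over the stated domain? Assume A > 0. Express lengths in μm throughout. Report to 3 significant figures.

A ≈ 0.670 μm^(-3/2)

Require ∫ |ψ|² dx = 1 over the whole domain.
Carrying out the integral gives A² · √(π)·σ^3/2.
Substituting σ = 1.36 gives A² = 0.4486, so A = 0.6698.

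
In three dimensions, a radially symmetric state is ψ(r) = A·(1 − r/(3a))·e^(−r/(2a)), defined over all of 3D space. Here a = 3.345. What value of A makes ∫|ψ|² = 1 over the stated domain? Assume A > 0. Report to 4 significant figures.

Require ∫ |ψ|² 4πr² dr = 1 over the whole domain.
In 3D with spherical symmetry the volume element is 4πr² dr.
Recall ∫₀^∞ r^m e^(−r/β) dr = m!·β^(m+1), the integral (without the A² prefactor) comes out to 8·π·a^3/3.
Hence A² = 1/[8·π·a^3/3].
Substituting a = 3.345 gives A² = 0.0031893, so A = 0.056474.

A ≈ 0.05647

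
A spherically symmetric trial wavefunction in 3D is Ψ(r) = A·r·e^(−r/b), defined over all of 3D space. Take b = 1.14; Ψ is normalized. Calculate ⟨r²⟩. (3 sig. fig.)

⟨r^2⟩ ≈ 9.75

⟨r²⟩ = ∫ r^2 |Ψ|² 4πr² dr over the full domain.
Evaluating both integrals, ⟨r²⟩ = 15·b^2/2.
Putting b = 1.14 gives 9.747.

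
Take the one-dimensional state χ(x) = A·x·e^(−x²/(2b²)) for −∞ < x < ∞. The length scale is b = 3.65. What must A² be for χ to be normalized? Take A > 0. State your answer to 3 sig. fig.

A^2 ≈ 0.0232

We need A² ∫|f|² dx = 1, taking the integral from −∞ to ∞.
∫|χ|² dx = A²·(√(π)·b^3/2).
Plugging in b = 3.65 yields A = 0.1523.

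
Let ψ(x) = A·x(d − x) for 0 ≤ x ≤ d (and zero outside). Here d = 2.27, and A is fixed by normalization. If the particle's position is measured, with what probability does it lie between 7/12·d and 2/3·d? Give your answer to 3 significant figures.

P ≈ 0.137

|ψ|² is the probability density, so P = ∫_{7/12·d}^{2/3·d} |ψ|² dx.
Since A² = 1/(d^5/30), this is the region integral divided by the full normalization integral.
Substituting u = x/d, A² and the length scale cancel in the ratio: P = ∫_{7/12}^{2/3} u^2·(1 - u)^2 du / ∫_{0}^{1} u^2·(1 - u)^2 du.
Using ∫ u^2·(1 - u)^2 du = u^3·(6·u^2 - 15·u + 10)/30, the numerator is ≈ 0.0045581 and the denominator is 1/30.
Taking the ratio, P = 0.1367.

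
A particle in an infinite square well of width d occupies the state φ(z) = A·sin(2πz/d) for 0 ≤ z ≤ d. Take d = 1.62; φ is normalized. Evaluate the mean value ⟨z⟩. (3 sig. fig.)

By definition ⟨z⟩ = ∫ z |φ(z)|² dz.
With ∫₀^d sin²(nπz/d) dz = d/2, since the A² factors cancel between numerator and denominator, ⟨z⟩ = d/2.
With d = 1.62, ⟨z⟩ = 0.8100.

⟨z⟩ ≈ 0.810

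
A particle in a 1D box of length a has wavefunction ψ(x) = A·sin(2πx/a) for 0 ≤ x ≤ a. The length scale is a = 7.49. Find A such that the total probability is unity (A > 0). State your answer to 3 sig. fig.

We need A² ∫|f|² dx = 1, taking the integral from 0 to a.
Carrying out the integral gives A² · a/2.
Plugging in a = 7.49 yields A = 0.5167.

A ≈ 0.517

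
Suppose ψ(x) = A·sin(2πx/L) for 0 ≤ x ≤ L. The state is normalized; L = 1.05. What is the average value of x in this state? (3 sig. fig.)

By definition ⟨x⟩ = ∫ x |ψ(x)|² dx.
With ∫₀^L sin²(nπx/L) dx = L/2, since the A² factors cancel between numerator and denominator, ⟨x⟩ = L/2.
With L = 1.05, ⟨x⟩ = 0.5250.

⟨x⟩ ≈ 0.525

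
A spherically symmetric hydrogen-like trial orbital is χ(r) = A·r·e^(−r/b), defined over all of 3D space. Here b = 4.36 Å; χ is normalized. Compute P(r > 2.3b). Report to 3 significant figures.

P ≈ 0.513

With dV = 4πr²dr, the probability is ∫|χ|² dV over r > 2.3b.
Normalization gives A² = 1/(3·π·b^5).
In terms of u = r/b (A², 4π and the length scale all cancel between numerator and denominator), P = [∫_{2.3}^{∞} u^4·e^(-2·u) du] / [∫_{0}^{∞} u^4·e^(-2·u) du].
With ∫ u^4·e^(-2·u) du = -(u^4/2 + u^3 + 3·u^2/2 + 3·u/2 + 3/4)·e^(-2·u) + C, the region integral is ≈ 0.38493 and the full one is 3/4.
Taking the ratio yields P = 0.5132.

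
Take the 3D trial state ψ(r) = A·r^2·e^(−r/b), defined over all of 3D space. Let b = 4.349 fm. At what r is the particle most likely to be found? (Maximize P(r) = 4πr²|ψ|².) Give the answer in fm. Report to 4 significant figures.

r ≈ 13.05 fm

Differentiate P(r) = 4πr²|ψ|² with respect to r and set to zero.
Solving yields r = 3·b.
With b = 4.349, the most probable radial distance is 13.047 fm.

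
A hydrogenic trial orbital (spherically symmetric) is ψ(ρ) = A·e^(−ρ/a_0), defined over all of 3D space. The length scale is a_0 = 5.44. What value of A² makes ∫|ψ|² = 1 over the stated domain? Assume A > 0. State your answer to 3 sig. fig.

Require ∫ |ψ|² 4πρ² dρ = 1 over the whole domain.
Using ∫₀^∞ ρⁿ e^(−αρ) dρ = n!/αⁿ⁺¹, ∫|ψ|² 4πρ² dρ = A²·(π·a_0^3).
Plugging in a_0 = 5.44 yields A = 0.04447.

A^2 ≈ 0.00198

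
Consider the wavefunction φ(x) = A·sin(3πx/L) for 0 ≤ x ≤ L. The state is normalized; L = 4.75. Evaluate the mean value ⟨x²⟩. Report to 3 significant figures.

⟨x^2⟩ ≈ 7.39

By definition ⟨x²⟩ = ∫ x^2 |φ(x)|² dx.
With ∫₀^L sin²(nπx/L) dx = L/2, the ratio of the moment integral to the normalization integral gives ⟨x²⟩ = -L^2/(18·π^2) + L^2/3.
Putting L = 4.75 gives 7.394.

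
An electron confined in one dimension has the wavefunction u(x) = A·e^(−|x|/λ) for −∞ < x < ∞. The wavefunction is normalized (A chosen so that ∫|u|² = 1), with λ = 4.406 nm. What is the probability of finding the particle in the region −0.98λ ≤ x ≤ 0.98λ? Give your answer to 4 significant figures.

The probability is P = ∫ |u|² dx over [−0.98λ, 0.98λ].
With A² fixed by ∫|u|² = 1, i.e. A² = (λ)^(−1), substitute and integrate.
By symmetry take twice the x ≥ 0 contribution in numerator and denominator; the 2's cancel. In terms of t = x/λ (A² and the length scale cancel between numerator and denominator), P = [∫_{0}^{0.98} e^(-2·t) dt] / [∫_{0}^{∞} e^(-2·t) dt].
Using ∫ e^(-2·t) dt = -e^(-2·t)/2, the numerator is 1/2 - e^(-49/25)/2 and the denominator is 1/2.
Evaluating gives P = 0.85914.

P ≈ 0.8591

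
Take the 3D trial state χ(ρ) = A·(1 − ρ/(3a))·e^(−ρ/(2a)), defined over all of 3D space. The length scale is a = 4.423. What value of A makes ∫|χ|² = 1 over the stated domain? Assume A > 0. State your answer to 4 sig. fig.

We need A² ∫|f|² 4πρ² dρ = 1, taking the integral from 0 to ∞.
The angular integral contributes 4π, leaving ∫₀^∞ ρ²|χ|² dρ.
With χ = A·(1 − ρ/(3a))·e^(−ρ/(2a)), the integral evaluates to A²·[8·π·a^3/3].
Plugging in a = 4.423 yields A = 0.037142.

A ≈ 0.03714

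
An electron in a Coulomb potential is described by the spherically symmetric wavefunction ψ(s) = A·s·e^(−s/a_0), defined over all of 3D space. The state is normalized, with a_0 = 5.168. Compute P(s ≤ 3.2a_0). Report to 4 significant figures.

P ≈ 0.7649

Integrate the radial probability density 4πs²|ψ|² over s ≤ 3.2a_0.
The full normalization integral is A²·[3·π·a_0^5] = 1, fixing A².
Substituting u = s/a_0, A², 4π and the length scale all cancel in the ratio: P = ∫_{0}^{3.2} u^4·e^(-2·u) du / ∫_{0}^{∞} u^4·e^(-2·u) du.
With ∫ u^4·e^(-2·u) du = -(u^4/2 + u^3 + 3·u^2/2 + 3·u/2 + 3/4)·e^(-2·u) + C, the region integral is ≈ 0.573697 and the full one is 3/4.
This evaluates to P = 0.76493.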